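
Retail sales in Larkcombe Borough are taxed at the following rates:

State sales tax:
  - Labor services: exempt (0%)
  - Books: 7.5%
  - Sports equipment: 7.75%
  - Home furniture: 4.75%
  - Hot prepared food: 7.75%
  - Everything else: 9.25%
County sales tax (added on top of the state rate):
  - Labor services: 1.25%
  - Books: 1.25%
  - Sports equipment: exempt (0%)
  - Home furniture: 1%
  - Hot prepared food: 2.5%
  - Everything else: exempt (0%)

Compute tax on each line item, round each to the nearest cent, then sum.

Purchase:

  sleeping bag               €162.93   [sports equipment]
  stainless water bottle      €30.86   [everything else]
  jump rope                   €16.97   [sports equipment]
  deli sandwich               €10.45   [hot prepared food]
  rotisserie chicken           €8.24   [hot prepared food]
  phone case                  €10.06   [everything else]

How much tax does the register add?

Sleeping bag €162.93: sports equipment → 7.75% + 0% county = 7.75% → €12.63
Stainless water bottle €30.86: everything else → 9.25% + 0% county = 9.25% → €2.85
Jump rope €16.97: sports equipment → 7.75% + 0% county = 7.75% → €1.32
Deli sandwich €10.45: hot prepared food → 7.75% + 2.5% county = 10.25% → €1.07
Rotisserie chicken €8.24: hot prepared food → 7.75% + 2.5% county = 10.25% → €0.84
Phone case €10.06: everything else → 9.25% + 0% county = 9.25% → €0.93
Total tax = €12.63 + €2.85 + €1.32 + €1.07 + €0.84 + €0.93 = €19.64

€19.64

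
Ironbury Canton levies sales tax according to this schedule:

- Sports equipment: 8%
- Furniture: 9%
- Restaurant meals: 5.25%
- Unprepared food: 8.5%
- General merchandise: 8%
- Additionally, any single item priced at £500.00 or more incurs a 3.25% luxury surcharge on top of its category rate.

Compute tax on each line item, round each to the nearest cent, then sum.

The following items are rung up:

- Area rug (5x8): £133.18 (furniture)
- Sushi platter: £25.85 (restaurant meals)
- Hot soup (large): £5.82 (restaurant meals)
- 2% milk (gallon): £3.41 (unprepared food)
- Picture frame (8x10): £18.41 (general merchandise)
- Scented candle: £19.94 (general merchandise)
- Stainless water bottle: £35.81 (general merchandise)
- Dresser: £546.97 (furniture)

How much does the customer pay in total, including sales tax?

£876.27

Area rug (5x8) £133.18: furniture → 9% → £11.99
Sushi platter £25.85: restaurant meals → 5.25% → £1.36
Hot soup (large) £5.82: restaurant meals → 5.25% → £0.31
2% milk (gallon) £3.41: unprepared food → 8.5% → £0.29
Picture frame (8x10) £18.41: general merchandise → 8% → £1.47
Scented candle £19.94: general merchandise → 8% → £1.60
Stainless water bottle £35.81: general merchandise → 8% → £2.86
Dresser £546.97: furniture → 9% + 3.25% surcharge = 12.25% → £67.00
Subtotal = £789.39; tax = £86.88; total due = £876.27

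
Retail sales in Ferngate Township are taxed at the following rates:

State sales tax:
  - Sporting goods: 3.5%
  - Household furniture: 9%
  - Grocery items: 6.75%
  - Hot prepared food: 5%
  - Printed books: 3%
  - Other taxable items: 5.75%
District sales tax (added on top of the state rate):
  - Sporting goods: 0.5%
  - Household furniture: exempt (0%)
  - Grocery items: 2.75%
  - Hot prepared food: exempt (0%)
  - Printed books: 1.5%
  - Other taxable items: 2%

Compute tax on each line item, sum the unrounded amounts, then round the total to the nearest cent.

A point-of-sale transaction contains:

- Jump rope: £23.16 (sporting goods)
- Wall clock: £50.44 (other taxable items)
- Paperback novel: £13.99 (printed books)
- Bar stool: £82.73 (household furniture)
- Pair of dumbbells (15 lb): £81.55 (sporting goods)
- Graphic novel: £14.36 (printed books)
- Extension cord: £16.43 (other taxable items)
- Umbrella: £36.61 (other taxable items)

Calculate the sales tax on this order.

Jump rope £23.16: sporting goods → 3.5% + 0.5% district = 4% → £0.9264
Wall clock £50.44: other taxable items → 5.75% + 2% district = 7.75% → £3.9091
Paperback novel £13.99: printed books → 3% + 1.5% district = 4.5% → £0.62955
Bar stool £82.73: household furniture → 9% + 0% district = 9% → £7.4457
Pair of dumbbells (15 lb) £81.55: sporting goods → 3.5% + 0.5% district = 4% → £3.262
Graphic novel £14.36: printed books → 3% + 1.5% district = 4.5% → £0.6462
Extension cord £16.43: other taxable items → 5.75% + 2% district = 7.75% → £1.273325
Umbrella £36.61: other taxable items → 5.75% + 2% district = 7.75% → £2.837275
Unrounded tax sum = £20.92955 → £20.93

£20.93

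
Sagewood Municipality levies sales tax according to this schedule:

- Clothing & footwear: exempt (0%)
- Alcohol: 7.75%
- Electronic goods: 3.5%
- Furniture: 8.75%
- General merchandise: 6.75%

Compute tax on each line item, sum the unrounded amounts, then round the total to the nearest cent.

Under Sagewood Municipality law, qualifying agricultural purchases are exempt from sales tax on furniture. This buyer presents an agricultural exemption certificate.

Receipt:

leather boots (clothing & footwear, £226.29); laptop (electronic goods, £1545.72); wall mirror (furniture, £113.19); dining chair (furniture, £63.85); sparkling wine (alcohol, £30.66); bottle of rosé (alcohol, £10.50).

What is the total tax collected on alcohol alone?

£3.19

Sparkling wine £30.66: alcohol → 7.75% → £2.37615
Bottle of rosé £10.50: alcohol → 7.75% → £0.81375
Tax on alcohol: unrounded sum = £3.1899 → £3.19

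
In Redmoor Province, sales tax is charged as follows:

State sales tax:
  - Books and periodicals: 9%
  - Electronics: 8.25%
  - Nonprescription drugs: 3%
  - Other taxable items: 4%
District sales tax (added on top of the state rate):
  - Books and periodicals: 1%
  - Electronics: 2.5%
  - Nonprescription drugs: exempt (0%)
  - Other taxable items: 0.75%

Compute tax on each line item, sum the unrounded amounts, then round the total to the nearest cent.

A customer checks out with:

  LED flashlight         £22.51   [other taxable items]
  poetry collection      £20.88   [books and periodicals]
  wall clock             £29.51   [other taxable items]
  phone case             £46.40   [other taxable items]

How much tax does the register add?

£6.76

LED flashlight £22.51: other taxable items → 4% + 0.75% district = 4.75% → £1.069225
Poetry collection £20.88: books and periodicals → 9% + 1% district = 10% → £2.088
Wall clock £29.51: other taxable items → 4% + 0.75% district = 4.75% → £1.401725
Phone case £46.40: other taxable items → 4% + 0.75% district = 4.75% → £2.204
Unrounded tax sum = £6.76295 → £6.76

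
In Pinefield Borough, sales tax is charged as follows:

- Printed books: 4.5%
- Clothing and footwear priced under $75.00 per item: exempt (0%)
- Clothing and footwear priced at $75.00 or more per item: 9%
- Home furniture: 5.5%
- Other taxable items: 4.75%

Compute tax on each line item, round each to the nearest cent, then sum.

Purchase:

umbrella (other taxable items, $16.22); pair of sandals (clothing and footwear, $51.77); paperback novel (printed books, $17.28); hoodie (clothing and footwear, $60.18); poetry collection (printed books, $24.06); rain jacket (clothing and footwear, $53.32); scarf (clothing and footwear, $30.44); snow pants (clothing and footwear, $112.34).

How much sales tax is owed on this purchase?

$12.74

Umbrella $16.22: other taxable items → 4.75% → $0.77
Pair of sandals $51.77: clothing and footwear, under $75.00 → 0% → $0.00
Paperback novel $17.28: printed books → 4.5% → $0.78
Hoodie $60.18: clothing and footwear, under $75.00 → 0% → $0.00
Poetry collection $24.06: printed books → 4.5% → $1.08
Rain jacket $53.32: clothing and footwear, under $75.00 → 0% → $0.00
Scarf $30.44: clothing and footwear, under $75.00 → 0% → $0.00
Snow pants $112.34: clothing and footwear, $75.00 or more → 9% → $10.11
Total tax = $0.77 + $0.78 + $1.08 + $10.11 = $12.74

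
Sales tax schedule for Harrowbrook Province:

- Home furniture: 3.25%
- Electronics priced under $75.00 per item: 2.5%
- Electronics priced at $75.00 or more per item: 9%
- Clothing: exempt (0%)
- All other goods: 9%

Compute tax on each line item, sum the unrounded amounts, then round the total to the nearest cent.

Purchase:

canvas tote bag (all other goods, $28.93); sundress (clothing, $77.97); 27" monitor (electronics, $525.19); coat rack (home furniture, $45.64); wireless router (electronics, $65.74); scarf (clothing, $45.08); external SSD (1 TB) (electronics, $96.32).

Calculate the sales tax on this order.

$61.67

Canvas tote bag $28.93: all other goods → 9% → $2.6037
Sundress $77.97: clothing → 0% → $0.00
27" monitor $525.19: electronics, $75.00 or more → 9% → $47.2671
Coat rack $45.64: home furniture → 3.25% → $1.4833
Wireless router $65.74: electronics, under $75.00 → 2.5% → $1.6435
Scarf $45.08: clothing → 0% → $0.00
External SSD (1 TB) $96.32: electronics, $75.00 or more → 9% → $8.6688
Unrounded tax sum = $61.6664 → $61.67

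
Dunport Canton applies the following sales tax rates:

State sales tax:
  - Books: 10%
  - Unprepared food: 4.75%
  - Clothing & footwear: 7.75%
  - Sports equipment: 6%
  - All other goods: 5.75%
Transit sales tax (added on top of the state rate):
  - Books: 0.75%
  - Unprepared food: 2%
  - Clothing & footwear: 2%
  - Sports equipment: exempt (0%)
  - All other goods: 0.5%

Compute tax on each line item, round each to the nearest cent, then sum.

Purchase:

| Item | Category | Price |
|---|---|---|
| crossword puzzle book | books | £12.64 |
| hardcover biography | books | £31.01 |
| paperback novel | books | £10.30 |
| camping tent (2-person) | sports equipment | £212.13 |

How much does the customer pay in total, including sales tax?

Crossword puzzle book £12.64: books → 10% + 0.75% transit = 10.75% → £1.36
Hardcover biography £31.01: books → 10% + 0.75% transit = 10.75% → £3.33
Paperback novel £10.30: books → 10% + 0.75% transit = 10.75% → £1.11
Camping tent (2-person) £212.13: sports equipment → 6% + 0% transit = 6% → £12.73
Subtotal = £266.08; tax = £18.53; total due = £284.61

£284.61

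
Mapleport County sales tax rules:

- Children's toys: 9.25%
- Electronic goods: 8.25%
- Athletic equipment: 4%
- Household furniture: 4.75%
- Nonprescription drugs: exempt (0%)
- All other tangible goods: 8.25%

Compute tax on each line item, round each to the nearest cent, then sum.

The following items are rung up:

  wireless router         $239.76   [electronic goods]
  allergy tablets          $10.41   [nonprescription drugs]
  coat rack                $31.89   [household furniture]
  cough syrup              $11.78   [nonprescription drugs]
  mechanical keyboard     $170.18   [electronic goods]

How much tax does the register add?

$35.33

Wireless router $239.76: electronic goods → 8.25% → $19.78
Allergy tablets $10.41: nonprescription drugs → 0% → $0.00
Coat rack $31.89: household furniture → 4.75% → $1.51
Cough syrup $11.78: nonprescription drugs → 0% → $0.00
Mechanical keyboard $170.18: electronic goods → 8.25% → $14.04
Total tax = $19.78 + $1.51 + $14.04 = $35.33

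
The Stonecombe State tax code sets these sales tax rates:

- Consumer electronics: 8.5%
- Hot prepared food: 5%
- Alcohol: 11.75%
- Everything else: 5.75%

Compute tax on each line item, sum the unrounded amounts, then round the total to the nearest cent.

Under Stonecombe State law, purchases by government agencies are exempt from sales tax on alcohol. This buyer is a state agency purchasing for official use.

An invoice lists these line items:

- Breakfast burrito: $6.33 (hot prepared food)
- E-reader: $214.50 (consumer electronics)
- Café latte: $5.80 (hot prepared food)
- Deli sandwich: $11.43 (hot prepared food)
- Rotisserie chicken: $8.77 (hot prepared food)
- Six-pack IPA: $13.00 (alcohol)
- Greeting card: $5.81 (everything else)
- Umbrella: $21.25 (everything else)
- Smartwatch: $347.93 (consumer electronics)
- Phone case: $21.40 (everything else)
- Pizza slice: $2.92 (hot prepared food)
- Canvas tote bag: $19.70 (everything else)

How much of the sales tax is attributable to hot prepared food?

$1.76

Breakfast burrito $6.33: hot prepared food → 5% → $0.3165
Café latte $5.80: hot prepared food → 5% → $0.29
Deli sandwich $11.43: hot prepared food → 5% → $0.5715
Rotisserie chicken $8.77: hot prepared food → 5% → $0.4385
Pizza slice $2.92: hot prepared food → 5% → $0.146
Tax on hot prepared food: unrounded sum = $1.7625 → $1.76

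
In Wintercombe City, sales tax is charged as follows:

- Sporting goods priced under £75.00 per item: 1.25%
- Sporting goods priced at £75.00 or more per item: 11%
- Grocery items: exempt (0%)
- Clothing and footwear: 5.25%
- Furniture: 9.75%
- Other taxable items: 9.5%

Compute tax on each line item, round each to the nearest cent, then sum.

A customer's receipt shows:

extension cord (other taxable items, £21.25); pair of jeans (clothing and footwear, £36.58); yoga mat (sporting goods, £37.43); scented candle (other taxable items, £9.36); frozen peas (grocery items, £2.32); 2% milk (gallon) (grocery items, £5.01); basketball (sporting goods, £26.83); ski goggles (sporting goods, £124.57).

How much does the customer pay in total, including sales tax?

£282.69

Extension cord £21.25: other taxable items → 9.5% → £2.02
Pair of jeans £36.58: clothing and footwear → 5.25% → £1.92
Yoga mat £37.43: sporting goods, under £75.00 → 1.25% → £0.47
Scented candle £9.36: other taxable items → 9.5% → £0.89
Frozen peas £2.32: grocery items → 0% → £0.00
2% milk (gallon) £5.01: grocery items → 0% → £0.00
Basketball £26.83: sporting goods, under £75.00 → 1.25% → £0.34
Ski goggles £124.57: sporting goods, £75.00 or more → 11% → £13.70
Subtotal = £263.35; tax = £19.34; total due = £282.69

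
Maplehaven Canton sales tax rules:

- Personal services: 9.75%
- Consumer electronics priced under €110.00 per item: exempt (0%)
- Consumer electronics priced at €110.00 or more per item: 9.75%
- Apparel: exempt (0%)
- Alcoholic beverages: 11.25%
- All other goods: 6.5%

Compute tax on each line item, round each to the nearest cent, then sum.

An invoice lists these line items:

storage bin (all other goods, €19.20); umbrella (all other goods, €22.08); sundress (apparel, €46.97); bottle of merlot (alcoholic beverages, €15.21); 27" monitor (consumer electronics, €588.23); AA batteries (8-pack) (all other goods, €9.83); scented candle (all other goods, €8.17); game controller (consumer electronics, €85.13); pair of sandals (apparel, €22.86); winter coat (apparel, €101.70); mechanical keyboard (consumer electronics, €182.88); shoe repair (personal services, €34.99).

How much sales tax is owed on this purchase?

Storage bin €19.20: all other goods → 6.5% → €1.25
Umbrella €22.08: all other goods → 6.5% → €1.44
Sundress €46.97: apparel → 0% → €0.00
Bottle of merlot €15.21: alcoholic beverages → 11.25% → €1.71
27" monitor €588.23: consumer electronics, €110.00 or more → 9.75% → €57.35
AA batteries (8-pack) €9.83: all other goods → 6.5% → €0.64
Scented candle €8.17: all other goods → 6.5% → €0.53
Game controller €85.13: consumer electronics, under €110.00 → 0% → €0.00
Pair of sandals €22.86: apparel → 0% → €0.00
Winter coat €101.70: apparel → 0% → €0.00
Mechanical keyboard €182.88: consumer electronics, €110.00 or more → 9.75% → €17.83
Shoe repair €34.99: personal services → 9.75% → €3.41
Total tax = €1.25 + €1.44 + €1.71 + €57.35 + €0.64 + €0.53 + €17.83 + €3.41 = €84.16

€84.16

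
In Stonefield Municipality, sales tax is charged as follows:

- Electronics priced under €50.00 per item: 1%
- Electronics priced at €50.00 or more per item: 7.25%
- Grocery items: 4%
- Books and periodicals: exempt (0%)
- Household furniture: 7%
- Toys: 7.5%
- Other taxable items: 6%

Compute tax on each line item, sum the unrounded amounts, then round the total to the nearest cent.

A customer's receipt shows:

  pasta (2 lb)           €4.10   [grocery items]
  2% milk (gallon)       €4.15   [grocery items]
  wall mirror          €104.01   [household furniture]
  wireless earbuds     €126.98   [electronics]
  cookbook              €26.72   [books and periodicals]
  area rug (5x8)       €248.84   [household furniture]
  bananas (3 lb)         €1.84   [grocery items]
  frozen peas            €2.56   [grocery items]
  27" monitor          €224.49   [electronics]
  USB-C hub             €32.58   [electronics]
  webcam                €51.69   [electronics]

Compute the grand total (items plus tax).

Pasta (2 lb) €4.10: grocery items → 4% → €0.164
2% milk (gallon) €4.15: grocery items → 4% → €0.166
Wall mirror €104.01: household furniture → 7% → €7.2807
Wireless earbuds €126.98: electronics, €50.00 or more → 7.25% → €9.20605
Cookbook €26.72: books and periodicals → 0% → €0.00
Area rug (5x8) €248.84: household furniture → 7% → €17.4188
Bananas (3 lb) €1.84: grocery items → 4% → €0.0736
Frozen peas €2.56: grocery items → 4% → €0.1024
27" monitor €224.49: electronics, €50.00 or more → 7.25% → €16.275525
USB-C hub €32.58: electronics, under €50.00 → 1% → €0.3258
Webcam €51.69: electronics, €50.00 or more → 7.25% → €3.747525
Subtotal = €827.96; unrounded tax = €54.7604 → €54.76; total due = €882.72

€882.72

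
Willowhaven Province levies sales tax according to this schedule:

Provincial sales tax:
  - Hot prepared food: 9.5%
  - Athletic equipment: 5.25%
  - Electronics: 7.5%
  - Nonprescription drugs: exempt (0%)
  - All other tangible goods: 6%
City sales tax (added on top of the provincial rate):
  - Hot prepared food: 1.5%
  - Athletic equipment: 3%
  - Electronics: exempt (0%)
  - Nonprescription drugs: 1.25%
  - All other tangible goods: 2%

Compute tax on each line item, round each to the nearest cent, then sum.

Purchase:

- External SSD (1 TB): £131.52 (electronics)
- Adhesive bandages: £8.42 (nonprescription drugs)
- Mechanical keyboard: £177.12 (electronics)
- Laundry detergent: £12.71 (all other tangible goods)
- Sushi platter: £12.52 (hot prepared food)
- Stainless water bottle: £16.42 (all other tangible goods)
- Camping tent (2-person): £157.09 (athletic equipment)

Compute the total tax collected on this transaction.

External SSD (1 TB) £131.52: electronics → 7.5% + 0% city = 7.5% → £9.86
Adhesive bandages £8.42: nonprescription drugs → 0% + 1.25% city = 1.25% → £0.11
Mechanical keyboard £177.12: electronics → 7.5% + 0% city = 7.5% → £13.28
Laundry detergent £12.71: all other tangible goods → 6% + 2% city = 8% → £1.02
Sushi platter £12.52: hot prepared food → 9.5% + 1.5% city = 11% → £1.38
Stainless water bottle £16.42: all other tangible goods → 6% + 2% city = 8% → £1.31
Camping tent (2-person) £157.09: athletic equipment → 5.25% + 3% city = 8.25% → £12.96
Total tax = £9.86 + £0.11 + £13.28 + £1.02 + £1.38 + £1.31 + £12.96 = £39.92

£39.92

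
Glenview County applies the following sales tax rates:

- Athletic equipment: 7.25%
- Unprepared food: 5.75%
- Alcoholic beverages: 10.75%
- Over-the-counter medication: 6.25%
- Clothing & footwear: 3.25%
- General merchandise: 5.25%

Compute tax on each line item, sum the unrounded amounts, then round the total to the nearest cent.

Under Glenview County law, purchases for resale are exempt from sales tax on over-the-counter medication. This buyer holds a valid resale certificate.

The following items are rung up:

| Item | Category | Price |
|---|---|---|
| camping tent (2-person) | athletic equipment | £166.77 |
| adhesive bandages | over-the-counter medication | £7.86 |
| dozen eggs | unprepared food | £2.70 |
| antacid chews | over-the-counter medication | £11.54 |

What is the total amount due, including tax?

£201.12

Camping tent (2-person) £166.77: athletic equipment → 7.25% → £12.090825
Adhesive bandages £7.86: over-the-counter medication, buyer-exempt → 0% → £0.00
Dozen eggs £2.70: unprepared food → 5.75% → £0.15525
Antacid chews £11.54: over-the-counter medication, buyer-exempt → 0% → £0.00
Subtotal = £188.87; unrounded tax = £12.246075 → £12.25; total due = £201.12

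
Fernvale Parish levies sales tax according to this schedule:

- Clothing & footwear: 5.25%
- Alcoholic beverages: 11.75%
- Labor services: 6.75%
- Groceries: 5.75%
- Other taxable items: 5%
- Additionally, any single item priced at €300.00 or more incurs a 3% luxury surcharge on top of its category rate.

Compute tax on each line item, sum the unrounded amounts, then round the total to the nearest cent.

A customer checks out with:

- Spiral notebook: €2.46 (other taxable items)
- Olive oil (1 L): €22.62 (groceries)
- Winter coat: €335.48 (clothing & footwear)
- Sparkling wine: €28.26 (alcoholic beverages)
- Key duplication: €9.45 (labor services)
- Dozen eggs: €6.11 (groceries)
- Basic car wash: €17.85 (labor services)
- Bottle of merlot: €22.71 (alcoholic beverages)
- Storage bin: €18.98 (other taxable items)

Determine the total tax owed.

€38.23

Spiral notebook €2.46: other taxable items → 5% → €0.123
Olive oil (1 L) €22.62: groceries → 5.75% → €1.30065
Winter coat €335.48: clothing & footwear → 5.25% + 3% surcharge = 8.25% → €27.6771
Sparkling wine €28.26: alcoholic beverages → 11.75% → €3.32055
Key duplication €9.45: labor services → 6.75% → €0.637875
Dozen eggs €6.11: groceries → 5.75% → €0.351325
Basic car wash €17.85: labor services → 6.75% → €1.204875
Bottle of merlot €22.71: alcoholic beverages → 11.75% → €2.668425
Storage bin €18.98: other taxable items → 5% → €0.949
Unrounded tax sum = €38.2328 → €38.23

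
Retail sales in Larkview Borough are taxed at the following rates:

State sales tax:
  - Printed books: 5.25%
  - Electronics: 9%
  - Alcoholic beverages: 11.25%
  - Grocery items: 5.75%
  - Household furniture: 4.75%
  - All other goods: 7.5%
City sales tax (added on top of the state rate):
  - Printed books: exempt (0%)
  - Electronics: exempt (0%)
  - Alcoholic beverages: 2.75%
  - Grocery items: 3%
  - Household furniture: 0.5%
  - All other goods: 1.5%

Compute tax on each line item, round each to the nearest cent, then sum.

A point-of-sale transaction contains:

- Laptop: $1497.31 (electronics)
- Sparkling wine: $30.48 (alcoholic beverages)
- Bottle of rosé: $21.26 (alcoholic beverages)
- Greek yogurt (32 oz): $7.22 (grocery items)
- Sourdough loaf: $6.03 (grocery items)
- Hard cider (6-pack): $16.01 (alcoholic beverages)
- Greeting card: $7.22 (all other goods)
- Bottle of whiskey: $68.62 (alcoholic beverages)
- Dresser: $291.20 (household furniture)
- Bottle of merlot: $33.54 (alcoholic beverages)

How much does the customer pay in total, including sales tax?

$2154.55

Laptop $1497.31: electronics → 9% + 0% city = 9% → $134.76
Sparkling wine $30.48: alcoholic beverages → 11.25% + 2.75% city = 14% → $4.27
Bottle of rosé $21.26: alcoholic beverages → 11.25% + 2.75% city = 14% → $2.98
Greek yogurt (32 oz) $7.22: grocery items → 5.75% + 3% city = 8.75% → $0.63
Sourdough loaf $6.03: grocery items → 5.75% + 3% city = 8.75% → $0.53
Hard cider (6-pack) $16.01: alcoholic beverages → 11.25% + 2.75% city = 14% → $2.24
Greeting card $7.22: all other goods → 7.5% + 1.5% city = 9% → $0.65
Bottle of whiskey $68.62: alcoholic beverages → 11.25% + 2.75% city = 14% → $9.61
Dresser $291.20: household furniture → 4.75% + 0.5% city = 5.25% → $15.29
Bottle of merlot $33.54: alcoholic beverages → 11.25% + 2.75% city = 14% → $4.70
Subtotal = $1978.89; tax = $175.66; total due = $2154.55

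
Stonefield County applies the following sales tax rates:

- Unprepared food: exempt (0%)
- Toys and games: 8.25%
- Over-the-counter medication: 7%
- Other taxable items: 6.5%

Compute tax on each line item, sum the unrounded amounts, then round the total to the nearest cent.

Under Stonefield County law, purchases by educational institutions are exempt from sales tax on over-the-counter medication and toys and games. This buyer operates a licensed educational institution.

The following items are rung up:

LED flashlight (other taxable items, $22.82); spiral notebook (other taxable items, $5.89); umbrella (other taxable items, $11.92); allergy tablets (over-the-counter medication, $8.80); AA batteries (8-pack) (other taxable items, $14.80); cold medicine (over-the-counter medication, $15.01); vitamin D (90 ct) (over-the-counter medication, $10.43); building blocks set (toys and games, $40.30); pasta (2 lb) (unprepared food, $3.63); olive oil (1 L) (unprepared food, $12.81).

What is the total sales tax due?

$3.60

LED flashlight $22.82: other taxable items → 6.5% → $1.4833
Spiral notebook $5.89: other taxable items → 6.5% → $0.38285
Umbrella $11.92: other taxable items → 6.5% → $0.7748
Allergy tablets $8.80: over-the-counter medication, buyer-exempt → 0% → $0.00
AA batteries (8-pack) $14.80: other taxable items → 6.5% → $0.962
Cold medicine $15.01: over-the-counter medication, buyer-exempt → 0% → $0.00
Vitamin D (90 ct) $10.43: over-the-counter medication, buyer-exempt → 0% → $0.00
Building blocks set $40.30: toys and games, buyer-exempt → 0% → $0.00
Pasta (2 lb) $3.63: unprepared food → 0% → $0.00
Olive oil (1 L) $12.81: unprepared food → 0% → $0.00
Unrounded tax sum = $3.60295 → $3.60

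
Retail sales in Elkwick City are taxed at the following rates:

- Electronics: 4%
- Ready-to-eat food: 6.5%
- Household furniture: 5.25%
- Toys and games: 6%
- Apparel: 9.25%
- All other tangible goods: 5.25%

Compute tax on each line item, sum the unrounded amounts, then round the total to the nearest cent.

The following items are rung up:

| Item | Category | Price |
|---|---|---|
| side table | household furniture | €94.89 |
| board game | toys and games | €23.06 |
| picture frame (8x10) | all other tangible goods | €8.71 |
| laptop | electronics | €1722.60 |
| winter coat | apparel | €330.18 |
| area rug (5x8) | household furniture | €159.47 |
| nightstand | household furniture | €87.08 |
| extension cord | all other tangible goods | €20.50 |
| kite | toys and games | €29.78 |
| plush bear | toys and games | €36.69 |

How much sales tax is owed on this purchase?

€124.28

Side table €94.89: household furniture → 5.25% → €4.981725
Board game €23.06: toys and games → 6% → €1.3836
Picture frame (8x10) €8.71: all other tangible goods → 5.25% → €0.457275
Laptop €1722.60: electronics → 4% → €68.904
Winter coat €330.18: apparel → 9.25% → €30.54165
Area rug (5x8) €159.47: household furniture → 5.25% → €8.372175
Nightstand €87.08: household furniture → 5.25% → €4.5717
Extension cord €20.50: all other tangible goods → 5.25% → €1.07625
Kite €29.78: toys and games → 6% → €1.7868
Plush bear €36.69: toys and games → 6% → €2.2014
Unrounded tax sum = €124.276575 → €124.28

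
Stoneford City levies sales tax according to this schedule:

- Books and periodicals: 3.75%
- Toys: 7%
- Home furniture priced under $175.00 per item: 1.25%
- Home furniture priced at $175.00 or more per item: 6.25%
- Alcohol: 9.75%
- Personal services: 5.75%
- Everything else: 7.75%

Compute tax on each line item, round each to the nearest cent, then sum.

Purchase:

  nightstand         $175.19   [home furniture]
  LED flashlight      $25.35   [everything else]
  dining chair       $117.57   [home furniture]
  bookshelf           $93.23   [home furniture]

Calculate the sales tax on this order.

Nightstand $175.19: home furniture, $175.00 or more → 6.25% → $10.95
LED flashlight $25.35: everything else → 7.75% → $1.96
Dining chair $117.57: home furniture, under $175.00 → 1.25% → $1.47
Bookshelf $93.23: home furniture, under $175.00 → 1.25% → $1.17
Total tax = $10.95 + $1.96 + $1.47 + $1.17 = $15.55

$15.55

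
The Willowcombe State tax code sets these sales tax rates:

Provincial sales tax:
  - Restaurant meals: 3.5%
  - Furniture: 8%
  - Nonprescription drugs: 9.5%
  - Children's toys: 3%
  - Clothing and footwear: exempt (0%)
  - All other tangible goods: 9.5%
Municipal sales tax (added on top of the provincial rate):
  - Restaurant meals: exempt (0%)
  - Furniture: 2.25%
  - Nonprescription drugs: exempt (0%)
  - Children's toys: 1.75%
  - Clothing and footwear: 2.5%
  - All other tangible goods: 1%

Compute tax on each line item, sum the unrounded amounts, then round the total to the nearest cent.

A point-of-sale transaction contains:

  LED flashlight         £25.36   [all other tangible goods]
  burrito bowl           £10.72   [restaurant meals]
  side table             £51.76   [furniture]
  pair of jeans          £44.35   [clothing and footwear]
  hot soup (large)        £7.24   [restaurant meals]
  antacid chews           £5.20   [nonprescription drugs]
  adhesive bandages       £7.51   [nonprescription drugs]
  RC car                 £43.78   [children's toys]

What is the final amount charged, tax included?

£208.91

LED flashlight £25.36: all other tangible goods → 9.5% + 1% municipal = 10.5% → £2.6628
Burrito bowl £10.72: restaurant meals → 3.5% + 0% municipal = 3.5% → £0.3752
Side table £51.76: furniture → 8% + 2.25% municipal = 10.25% → £5.3054
Pair of jeans £44.35: clothing and footwear → 0% + 2.5% municipal = 2.5% → £1.10875
Hot soup (large) £7.24: restaurant meals → 3.5% + 0% municipal = 3.5% → £0.2534
Antacid chews £5.20: nonprescription drugs → 9.5% + 0% municipal = 9.5% → £0.494
Adhesive bandages £7.51: nonprescription drugs → 9.5% + 0% municipal = 9.5% → £0.71345
RC car £43.78: children's toys → 3% + 1.75% municipal = 4.75% → £2.07955
Subtotal = £195.92; unrounded tax = £12.99255 → £12.99; total due = £208.91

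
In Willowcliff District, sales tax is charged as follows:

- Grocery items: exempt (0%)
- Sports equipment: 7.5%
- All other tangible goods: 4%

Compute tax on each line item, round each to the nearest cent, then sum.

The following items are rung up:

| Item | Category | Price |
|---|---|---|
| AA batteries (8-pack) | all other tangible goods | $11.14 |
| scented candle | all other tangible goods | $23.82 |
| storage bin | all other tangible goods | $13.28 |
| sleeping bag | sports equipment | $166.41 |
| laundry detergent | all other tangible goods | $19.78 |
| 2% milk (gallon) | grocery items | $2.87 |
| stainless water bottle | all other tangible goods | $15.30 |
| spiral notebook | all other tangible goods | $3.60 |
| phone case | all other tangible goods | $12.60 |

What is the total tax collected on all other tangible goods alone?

$3.97

AA batteries (8-pack) $11.14: all other tangible goods → 4% → $0.45
Scented candle $23.82: all other tangible goods → 4% → $0.95
Storage bin $13.28: all other tangible goods → 4% → $0.53
Laundry detergent $19.78: all other tangible goods → 4% → $0.79
Stainless water bottle $15.30: all other tangible goods → 4% → $0.61
Spiral notebook $3.60: all other tangible goods → 4% → $0.14
Phone case $12.60: all other tangible goods → 4% → $0.50
Tax on all other tangible goods = $0.45 + $0.95 + $0.53 + $0.79 + $0.61 + $0.14 + $0.50 = $3.97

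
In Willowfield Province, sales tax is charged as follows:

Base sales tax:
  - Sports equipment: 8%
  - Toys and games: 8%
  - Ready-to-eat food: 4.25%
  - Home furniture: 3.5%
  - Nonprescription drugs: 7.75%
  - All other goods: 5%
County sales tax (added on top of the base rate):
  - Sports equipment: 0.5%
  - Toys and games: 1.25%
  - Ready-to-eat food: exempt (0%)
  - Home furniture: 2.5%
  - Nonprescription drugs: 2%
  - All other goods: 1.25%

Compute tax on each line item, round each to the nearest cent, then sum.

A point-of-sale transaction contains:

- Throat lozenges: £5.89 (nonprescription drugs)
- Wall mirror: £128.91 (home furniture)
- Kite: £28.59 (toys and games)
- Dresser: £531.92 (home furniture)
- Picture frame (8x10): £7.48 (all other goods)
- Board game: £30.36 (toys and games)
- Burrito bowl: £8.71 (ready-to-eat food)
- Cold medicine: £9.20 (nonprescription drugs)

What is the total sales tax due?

Throat lozenges £5.89: nonprescription drugs → 7.75% + 2% county = 9.75% → £0.57
Wall mirror £128.91: home furniture → 3.5% + 2.5% county = 6% → £7.73
Kite £28.59: toys and games → 8% + 1.25% county = 9.25% → £2.64
Dresser £531.92: home furniture → 3.5% + 2.5% county = 6% → £31.92
Picture frame (8x10) £7.48: all other goods → 5% + 1.25% county = 6.25% → £0.47
Board game £30.36: toys and games → 8% + 1.25% county = 9.25% → £2.81
Burrito bowl £8.71: ready-to-eat food → 4.25% + 0% county = 4.25% → £0.37
Cold medicine £9.20: nonprescription drugs → 7.75% + 2% county = 9.75% → £0.90
Total tax = £0.57 + £7.73 + £2.64 + £31.92 + £0.47 + £2.81 + £0.37 + £0.90 = £47.41

£47.41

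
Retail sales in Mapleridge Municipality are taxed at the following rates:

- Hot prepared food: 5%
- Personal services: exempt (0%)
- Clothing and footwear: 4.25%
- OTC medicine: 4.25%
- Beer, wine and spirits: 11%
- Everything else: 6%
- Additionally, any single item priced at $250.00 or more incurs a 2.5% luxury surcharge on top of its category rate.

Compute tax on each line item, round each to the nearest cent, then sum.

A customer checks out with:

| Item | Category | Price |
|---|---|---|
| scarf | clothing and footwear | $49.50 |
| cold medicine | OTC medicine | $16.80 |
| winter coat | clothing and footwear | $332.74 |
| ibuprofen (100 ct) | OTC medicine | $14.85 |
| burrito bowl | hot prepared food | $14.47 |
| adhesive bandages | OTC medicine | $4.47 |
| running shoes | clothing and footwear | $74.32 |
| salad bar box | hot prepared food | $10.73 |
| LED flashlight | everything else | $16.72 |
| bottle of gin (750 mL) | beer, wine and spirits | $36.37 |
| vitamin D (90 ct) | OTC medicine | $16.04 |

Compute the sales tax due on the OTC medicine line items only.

Cold medicine $16.80: OTC medicine → 4.25% → $0.71
Ibuprofen (100 ct) $14.85: OTC medicine → 4.25% → $0.63
Adhesive bandages $4.47: OTC medicine → 4.25% → $0.19
Vitamin D (90 ct) $16.04: OTC medicine → 4.25% → $0.68
Tax on OTC medicine = $0.71 + $0.63 + $0.19 + $0.68 = $2.21

$2.21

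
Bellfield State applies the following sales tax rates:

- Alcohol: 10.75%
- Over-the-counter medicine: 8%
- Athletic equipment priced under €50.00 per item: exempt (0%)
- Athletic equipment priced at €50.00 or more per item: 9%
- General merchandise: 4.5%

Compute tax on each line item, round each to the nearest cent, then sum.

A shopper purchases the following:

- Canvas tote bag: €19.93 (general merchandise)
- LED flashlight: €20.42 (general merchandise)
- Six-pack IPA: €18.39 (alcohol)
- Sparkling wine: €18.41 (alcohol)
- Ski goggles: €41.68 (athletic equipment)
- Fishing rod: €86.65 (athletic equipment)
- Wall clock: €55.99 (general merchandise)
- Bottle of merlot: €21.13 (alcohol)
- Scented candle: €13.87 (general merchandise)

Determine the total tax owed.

Canvas tote bag €19.93: general merchandise → 4.5% → €0.90
LED flashlight €20.42: general merchandise → 4.5% → €0.92
Six-pack IPA €18.39: alcohol → 10.75% → €1.98
Sparkling wine €18.41: alcohol → 10.75% → €1.98
Ski goggles €41.68: athletic equipment, under €50.00 → 0% → €0.00
Fishing rod €86.65: athletic equipment, €50.00 or more → 9% → €7.80
Wall clock €55.99: general merchandise → 4.5% → €2.52
Bottle of merlot €21.13: alcohol → 10.75% → €2.27
Scented candle €13.87: general merchandise → 4.5% → €0.62
Total tax = €0.90 + €0.92 + €1.98 + €1.98 + €7.80 + €2.52 + €2.27 + €0.62 = €18.99

€18.99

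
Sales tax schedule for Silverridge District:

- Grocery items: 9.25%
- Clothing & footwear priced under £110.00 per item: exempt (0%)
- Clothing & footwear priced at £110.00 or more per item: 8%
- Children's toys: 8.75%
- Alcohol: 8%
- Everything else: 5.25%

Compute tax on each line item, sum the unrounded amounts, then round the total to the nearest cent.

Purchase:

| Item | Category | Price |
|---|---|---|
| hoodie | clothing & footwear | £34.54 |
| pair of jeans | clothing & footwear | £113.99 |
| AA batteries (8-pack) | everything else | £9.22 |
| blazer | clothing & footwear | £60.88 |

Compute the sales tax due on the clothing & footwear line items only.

£9.12

Hoodie £34.54: clothing & footwear, under £110.00 → 0% → £0.00
Pair of jeans £113.99: clothing & footwear, £110.00 or more → 8% → £9.1192
Blazer £60.88: clothing & footwear, under £110.00 → 0% → £0.00
Tax on clothing & footwear: unrounded sum = £9.1192 → £9.12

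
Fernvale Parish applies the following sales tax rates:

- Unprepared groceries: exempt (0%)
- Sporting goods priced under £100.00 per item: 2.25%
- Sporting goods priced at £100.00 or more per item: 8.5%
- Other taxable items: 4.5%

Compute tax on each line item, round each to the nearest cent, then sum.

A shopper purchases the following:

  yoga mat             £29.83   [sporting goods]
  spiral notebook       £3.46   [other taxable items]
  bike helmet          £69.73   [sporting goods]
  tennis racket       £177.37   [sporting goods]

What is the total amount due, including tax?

Yoga mat £29.83: sporting goods, under £100.00 → 2.25% → £0.67
Spiral notebook £3.46: other taxable items → 4.5% → £0.16
Bike helmet £69.73: sporting goods, under £100.00 → 2.25% → £1.57
Tennis racket £177.37: sporting goods, £100.00 or more → 8.5% → £15.08
Subtotal = £280.39; tax = £17.48; total due = £297.87

£297.87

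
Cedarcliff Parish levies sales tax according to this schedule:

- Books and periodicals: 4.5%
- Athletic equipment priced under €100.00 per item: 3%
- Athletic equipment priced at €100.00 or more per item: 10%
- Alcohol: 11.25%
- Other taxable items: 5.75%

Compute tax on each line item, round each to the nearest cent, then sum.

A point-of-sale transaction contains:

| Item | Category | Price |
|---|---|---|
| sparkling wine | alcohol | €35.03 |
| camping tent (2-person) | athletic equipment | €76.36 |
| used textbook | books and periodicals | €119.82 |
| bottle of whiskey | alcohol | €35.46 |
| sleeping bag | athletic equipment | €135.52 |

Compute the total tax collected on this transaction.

Sparkling wine €35.03: alcohol → 11.25% → €3.94
Camping tent (2-person) €76.36: athletic equipment, under €100.00 → 3% → €2.29
Used textbook €119.82: books and periodicals → 4.5% → €5.39
Bottle of whiskey €35.46: alcohol → 11.25% → €3.99
Sleeping bag €135.52: athletic equipment, €100.00 or more → 10% → €13.55
Total tax = €3.94 + €2.29 + €5.39 + €3.99 + €13.55 = €29.16

€29.16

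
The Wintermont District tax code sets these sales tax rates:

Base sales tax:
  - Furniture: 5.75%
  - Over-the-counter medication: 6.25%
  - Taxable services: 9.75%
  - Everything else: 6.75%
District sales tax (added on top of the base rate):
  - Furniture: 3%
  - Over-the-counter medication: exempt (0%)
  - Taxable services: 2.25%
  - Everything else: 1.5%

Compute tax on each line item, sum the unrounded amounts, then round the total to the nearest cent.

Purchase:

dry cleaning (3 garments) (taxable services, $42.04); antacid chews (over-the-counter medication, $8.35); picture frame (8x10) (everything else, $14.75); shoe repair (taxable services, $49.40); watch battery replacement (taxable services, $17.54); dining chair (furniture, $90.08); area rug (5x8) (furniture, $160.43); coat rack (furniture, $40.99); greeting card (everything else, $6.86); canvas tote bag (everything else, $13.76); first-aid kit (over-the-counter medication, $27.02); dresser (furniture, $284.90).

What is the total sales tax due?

Dry cleaning (3 garments) $42.04: taxable services → 9.75% + 2.25% district = 12% → $5.0448
Antacid chews $8.35: over-the-counter medication → 6.25% + 0% district = 6.25% → $0.521875
Picture frame (8x10) $14.75: everything else → 6.75% + 1.5% district = 8.25% → $1.216875
Shoe repair $49.40: taxable services → 9.75% + 2.25% district = 12% → $5.928
Watch battery replacement $17.54: taxable services → 9.75% + 2.25% district = 12% → $2.1048
Dining chair $90.08: furniture → 5.75% + 3% district = 8.75% → $7.882
Area rug (5x8) $160.43: furniture → 5.75% + 3% district = 8.75% → $14.037625
Coat rack $40.99: furniture → 5.75% + 3% district = 8.75% → $3.586625
Greeting card $6.86: everything else → 6.75% + 1.5% district = 8.25% → $0.56595
Canvas tote bag $13.76: everything else → 6.75% + 1.5% district = 8.25% → $1.1352
First-aid kit $27.02: over-the-counter medication → 6.25% + 0% district = 6.25% → $1.68875
Dresser $284.90: furniture → 5.75% + 3% district = 8.75% → $24.92875
Unrounded tax sum = $68.64125 → $68.64

$68.64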